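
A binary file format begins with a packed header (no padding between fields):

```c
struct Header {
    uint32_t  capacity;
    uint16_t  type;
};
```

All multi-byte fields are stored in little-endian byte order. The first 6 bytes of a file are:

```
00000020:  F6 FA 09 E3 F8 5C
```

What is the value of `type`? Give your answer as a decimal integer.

23800

`type` follows `capacity` (4 bytes), so it starts at byte offset 4 and occupies 2 bytes.
Bytes at offsets 4..5: F8 5C.
Little-endian: lowest address holds the least-significant byte.
Reassemble most-significant byte first: 5C F8 → 0x5CF8.
0x5CF8 = 23800.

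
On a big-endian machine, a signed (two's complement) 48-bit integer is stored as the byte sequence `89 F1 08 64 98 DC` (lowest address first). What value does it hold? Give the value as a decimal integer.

-129806655776548

Big-endian: lowest address holds the most-significant byte.
The bytes are already most-significant first: 0x89F1086498DC.
Top bit is set, so as a signed 48-bit value this is 0x89F1086498DC − 2^48 = -129806655776548.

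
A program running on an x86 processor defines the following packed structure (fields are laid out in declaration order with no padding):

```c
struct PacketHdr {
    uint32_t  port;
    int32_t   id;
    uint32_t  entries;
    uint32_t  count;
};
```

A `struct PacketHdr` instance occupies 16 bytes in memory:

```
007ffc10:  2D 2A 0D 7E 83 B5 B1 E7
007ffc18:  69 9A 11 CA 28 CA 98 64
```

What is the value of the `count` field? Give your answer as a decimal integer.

1687734824

`count` follows `port` (4 B), `id` (4 B), `entries` (4 B), so it starts at offset 4 + 4 + 4 = 12 and occupies 4 bytes.
Bytes at offsets 12..15: 28 CA 98 64.
Little-endian: lowest address holds the least-significant byte.
Reassemble most-significant byte first: 64 98 CA 28 → 0x6498CA28.
0x6498CA28 = 1687734824.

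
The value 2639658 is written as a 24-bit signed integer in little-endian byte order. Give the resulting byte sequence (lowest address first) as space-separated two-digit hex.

2A 47 28

2639658 in hexadecimal, padded to 24 bits, is 0x28472A.
Split into bytes (most-significant first): 28 47 2A.
Little-endian: lowest address holds the least-significant byte.
So at ascending addresses the bytes are 2A 47 28.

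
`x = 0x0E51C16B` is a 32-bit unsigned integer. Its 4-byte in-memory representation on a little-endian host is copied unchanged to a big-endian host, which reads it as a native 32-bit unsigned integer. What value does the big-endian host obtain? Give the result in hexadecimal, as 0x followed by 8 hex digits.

0x6BC1510E

Stored little-endian, the bytes at ascending addresses are 6B C1 51 0E.
Read back as big-endian, the last byte is least significant, giving 0x6BC1510E.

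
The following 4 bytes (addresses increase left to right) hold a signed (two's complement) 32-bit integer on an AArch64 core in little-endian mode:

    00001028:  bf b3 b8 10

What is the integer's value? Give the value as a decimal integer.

280540095

Little-endian stores the least-significant byte at the lowest address.
Reassemble most-significant byte first: 10 B8 B3 BF → 0x10B8B3BF.
0x10B8B3BF = 280540095.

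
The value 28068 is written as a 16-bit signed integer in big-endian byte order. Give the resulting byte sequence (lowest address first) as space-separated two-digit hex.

28068 in hexadecimal, padded to 16 bits, is 0x6DA4.
Split into bytes (most-significant first): 6D A4.
Big-endian stores the most-significant byte at the lowest address.
So the memory order matches the most-significant-first order: 6D A4.

6D A4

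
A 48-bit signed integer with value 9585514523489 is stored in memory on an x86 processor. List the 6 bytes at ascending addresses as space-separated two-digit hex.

9585514523489 in hexadecimal, padded to 48 bits, is 0x08B7CD302B61.
Split into bytes (most-significant first): 08 B7 CD 30 2B 61.
Little-endian: lowest address holds the least-significant byte.
So at ascending addresses the bytes are 61 2B 30 CD B7 08.

61 2B 30 CD B7 08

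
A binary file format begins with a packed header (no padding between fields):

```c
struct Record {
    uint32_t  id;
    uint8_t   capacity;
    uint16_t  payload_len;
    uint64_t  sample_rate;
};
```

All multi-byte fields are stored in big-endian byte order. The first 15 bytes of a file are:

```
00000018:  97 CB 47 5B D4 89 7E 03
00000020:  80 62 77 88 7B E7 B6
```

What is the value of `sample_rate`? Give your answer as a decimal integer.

252309844663199670

`sample_rate` follows `id` (4 B), `capacity` (1 B), `payload_len` (2 B), so it starts at offset 4 + 1 + 2 = 7 and occupies 8 bytes.
Bytes at offsets 7..14: 03 80 62 77 88 7B E7 B6.
Big-endian: lowest address holds the most-significant byte.
The bytes are already most-significant first: 0x03806277887BE7B6.
0x03806277887BE7B6 = 252309844663199670.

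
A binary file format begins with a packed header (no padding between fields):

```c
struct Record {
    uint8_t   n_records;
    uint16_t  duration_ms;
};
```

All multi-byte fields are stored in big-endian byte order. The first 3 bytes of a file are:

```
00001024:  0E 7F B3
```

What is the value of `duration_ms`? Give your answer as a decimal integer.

`duration_ms` follows `n_records` (1 byte), so it starts at byte offset 1 and occupies 2 bytes.
Bytes at offsets 1..2: 7F B3.
Big-endian: lowest address holds the most-significant byte.
The bytes are already most-significant first: 0x7FB3.
0x7FB3 = 32691.

32691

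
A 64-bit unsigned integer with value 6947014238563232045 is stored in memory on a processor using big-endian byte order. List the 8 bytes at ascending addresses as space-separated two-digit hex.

60 68 C0 A4 A3 24 69 2D

6947014238563232045 in hexadecimal, padded to 64 bits, is 0x6068C0A4A324692D.
Split into bytes (most-significant first): 60 68 C0 A4 A3 24 69 2D.
Big-endian stores the most-significant byte at the lowest address.
So the memory order matches the most-significant-first order: 60 68 C0 A4 A3 24 69 2D.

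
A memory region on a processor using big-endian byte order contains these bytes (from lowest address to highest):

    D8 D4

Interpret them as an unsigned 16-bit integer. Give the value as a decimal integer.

55508

Big-endian: lowest address holds the most-significant byte.
The bytes are already most-significant first: 0xD8D4.
0xD8D4 = 55508.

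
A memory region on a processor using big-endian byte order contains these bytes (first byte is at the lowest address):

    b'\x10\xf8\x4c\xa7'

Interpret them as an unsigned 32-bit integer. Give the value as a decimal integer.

In big-endian order the high byte comes first in memory.
The bytes are already most-significant first: 0x10F84CA7.
0x10F84CA7 = 284708007.

284708007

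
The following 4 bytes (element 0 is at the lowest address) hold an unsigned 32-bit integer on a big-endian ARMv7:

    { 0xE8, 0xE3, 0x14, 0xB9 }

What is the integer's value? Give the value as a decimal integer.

3907196089

Big-endian stores the most-significant byte at the lowest address.
The bytes are already most-significant first: 0xE8E314B9.
0xE8E314B9 = 3907196089.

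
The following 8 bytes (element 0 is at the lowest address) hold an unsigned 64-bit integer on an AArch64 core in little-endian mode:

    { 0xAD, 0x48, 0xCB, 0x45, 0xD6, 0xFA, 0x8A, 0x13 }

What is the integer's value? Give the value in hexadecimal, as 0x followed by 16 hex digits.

Little-endian stores the least-significant byte at the lowest address.
Reassemble most-significant byte first: 13 8A FA D6 45 CB 48 AD → 0x138AFAD645CB48AD.

0x138AFAD645CB48AD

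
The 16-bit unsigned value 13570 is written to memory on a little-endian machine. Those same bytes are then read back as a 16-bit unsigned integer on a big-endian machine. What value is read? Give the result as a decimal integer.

13570 in 16-bit hexadecimal is 0x3502.
Stored little-endian, the bytes at ascending addresses are 02 35.
Read back as big-endian, the last byte is least significant, giving 0x0235.
0x0235 = 565.

565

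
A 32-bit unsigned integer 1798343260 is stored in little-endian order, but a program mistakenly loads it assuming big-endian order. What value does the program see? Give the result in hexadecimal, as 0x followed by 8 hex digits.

1798343260 in 32-bit hexadecimal is 0x6B308A5C.
Stored little-endian, the bytes at ascending addresses are 5C 8A 30 6B.
Read back as big-endian, the last byte is least significant, giving 0x5C8A306B.

0x5C8A306B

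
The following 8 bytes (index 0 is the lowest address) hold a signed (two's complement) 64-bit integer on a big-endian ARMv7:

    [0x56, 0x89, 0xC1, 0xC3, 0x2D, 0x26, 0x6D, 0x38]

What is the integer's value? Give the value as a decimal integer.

6235728203091438904

In big-endian order the high byte comes first in memory.
The bytes are already most-significant first: 0x5689C1C32D266D38.
0x5689C1C32D266D38 = 6235728203091438904.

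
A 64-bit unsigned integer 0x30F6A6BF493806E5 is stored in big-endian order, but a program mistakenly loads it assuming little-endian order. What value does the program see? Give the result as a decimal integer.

16502939773944919600

Stored big-endian, the bytes at ascending addresses are 30 F6 A6 BF 49 38 06 E5.
Read back as little-endian, the first byte is least significant, giving 0xE5063849BFA6F630.
0xE5063849BFA6F630 = 16502939773944919600.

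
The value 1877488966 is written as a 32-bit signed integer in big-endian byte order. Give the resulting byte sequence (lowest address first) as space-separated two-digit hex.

6F E8 35 46

1877488966 in hexadecimal, padded to 32 bits, is 0x6FE83546.
Split into bytes (most-significant first): 6F E8 35 46.
In big-endian order the high byte comes first in memory.
So the memory order matches the most-significant-first order: 6F E8 35 46.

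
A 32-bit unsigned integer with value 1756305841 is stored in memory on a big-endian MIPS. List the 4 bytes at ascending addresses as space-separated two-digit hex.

68 AF 19 B1

1756305841 in hexadecimal, padded to 32 bits, is 0x68AF19B1.
Split into bytes (most-significant first): 68 AF 19 B1.
Big-endian: lowest address holds the most-significant byte.
So the memory order matches the most-significant-first order: 68 AF 19 B1.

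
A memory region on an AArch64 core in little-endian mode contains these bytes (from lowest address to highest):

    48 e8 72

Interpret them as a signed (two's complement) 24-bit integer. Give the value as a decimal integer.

Little-endian: lowest address holds the least-significant byte.
Reassemble most-significant byte first: 72 E8 48 → 0x72E848.
0x72E848 = 7530568.

7530568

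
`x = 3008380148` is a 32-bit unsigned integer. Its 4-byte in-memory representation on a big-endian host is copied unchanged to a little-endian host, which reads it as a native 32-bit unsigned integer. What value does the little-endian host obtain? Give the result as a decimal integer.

3008380148 in 32-bit hexadecimal is 0xB3503CF4.
Stored big-endian, the bytes at ascending addresses are B3 50 3C F4.
Read back as little-endian, the first byte is least significant, giving 0xF43C50B3.
0xF43C50B3 = 4097593523.

4097593523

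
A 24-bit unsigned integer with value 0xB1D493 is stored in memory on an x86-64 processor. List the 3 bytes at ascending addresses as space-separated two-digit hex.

Split into bytes (most-significant first): B1 D4 93.
In little-endian order the low byte comes first in memory.
So at ascending addresses the bytes are 93 D4 B1.

93 D4 B1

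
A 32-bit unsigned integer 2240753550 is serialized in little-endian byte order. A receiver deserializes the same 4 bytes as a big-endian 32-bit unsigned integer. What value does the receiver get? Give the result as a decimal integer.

2240753550 in 32-bit hexadecimal is 0x858F2F8E.
Stored little-endian, the bytes at ascending addresses are 8E 2F 8F 85.
Read back as big-endian, the last byte is least significant, giving 0x8E2F8F85.
0x8E2F8F85 = 2385481605.

2385481605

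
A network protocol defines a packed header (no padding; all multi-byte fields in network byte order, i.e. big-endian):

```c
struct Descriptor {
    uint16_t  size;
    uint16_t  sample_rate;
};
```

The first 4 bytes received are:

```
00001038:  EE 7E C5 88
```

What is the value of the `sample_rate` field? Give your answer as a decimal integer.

50568

`sample_rate` follows `size` (2 bytes), so it starts at byte offset 2 and occupies 2 bytes.
Bytes at offsets 2..3: C5 88.
Big-endian stores the most-significant byte at the lowest address.
The bytes are already most-significant first: 0xC588.
0xC588 = 50568.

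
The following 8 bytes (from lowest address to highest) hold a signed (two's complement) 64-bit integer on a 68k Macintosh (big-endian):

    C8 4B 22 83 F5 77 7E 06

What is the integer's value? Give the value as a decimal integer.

Big-endian: lowest address holds the most-significant byte.
The bytes are already most-significant first: 0xC84B2283F5777E06.
Top bit is set, so as a signed 64-bit value this is 0xC84B2283F5777E06 − 2^64 = -4014076692716356090.

-4014076692716356090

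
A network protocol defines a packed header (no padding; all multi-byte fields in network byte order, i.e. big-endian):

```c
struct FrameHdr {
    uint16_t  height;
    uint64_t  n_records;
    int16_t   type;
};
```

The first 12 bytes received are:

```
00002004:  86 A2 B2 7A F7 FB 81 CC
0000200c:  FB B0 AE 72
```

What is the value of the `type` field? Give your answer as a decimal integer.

-20878

`type` follows `height` (2 B), `n_records` (8 B), so it starts at offset 2 + 8 = 10 and occupies 2 bytes.
Bytes at offsets 10..11: AE 72.
Big-endian stores the most-significant byte at the lowest address.
The bytes are already most-significant first: 0xAE72.
Top bit is set, so as a signed 16-bit value this is 0xAE72 − 2^16 = -20878.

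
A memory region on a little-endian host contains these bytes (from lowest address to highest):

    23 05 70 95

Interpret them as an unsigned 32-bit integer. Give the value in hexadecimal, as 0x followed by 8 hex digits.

0x95700523

Little-endian: lowest address holds the least-significant byte.
Reassemble most-significant byte first: 95 70 05 23 → 0x95700523.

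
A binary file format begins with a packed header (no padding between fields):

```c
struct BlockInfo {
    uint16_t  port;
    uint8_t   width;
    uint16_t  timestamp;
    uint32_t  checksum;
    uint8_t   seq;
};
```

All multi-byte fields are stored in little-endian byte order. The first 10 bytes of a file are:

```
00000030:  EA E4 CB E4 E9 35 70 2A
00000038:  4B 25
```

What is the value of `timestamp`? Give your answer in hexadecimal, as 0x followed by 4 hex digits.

`timestamp` follows `port` (2 B), `width` (1 B), so it starts at offset 2 + 1 = 3 and occupies 2 bytes.
Bytes at offsets 3..4: E4 E9.
Little-endian stores the least-significant byte at the lowest address.
Reassemble most-significant byte first: E9 E4 → 0xE9E4.

0xE9E4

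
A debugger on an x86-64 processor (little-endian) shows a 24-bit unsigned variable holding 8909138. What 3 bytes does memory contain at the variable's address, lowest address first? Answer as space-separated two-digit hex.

52 F1 87

8909138 in hexadecimal, padded to 24 bits, is 0x87F152.
Split into bytes (most-significant first): 87 F1 52.
In little-endian order the low byte comes first in memory.
So at ascending addresses the bytes are 52 F1 87.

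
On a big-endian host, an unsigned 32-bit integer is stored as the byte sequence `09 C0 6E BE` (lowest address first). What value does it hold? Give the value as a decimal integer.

163606206

In big-endian order the high byte comes first in memory.
The bytes are already most-significant first: 0x09C06EBE.
0x09C06EBE = 163606206.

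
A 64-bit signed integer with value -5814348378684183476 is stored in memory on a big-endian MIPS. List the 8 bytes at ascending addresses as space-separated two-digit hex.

AF 4F 48 F4 90 29 2C 4C

Two's complement of -5814348378684183476 in 64 bits: 5814348378684183476 = 0x50B0B70B6FD6D3B4; invert → 0xAF4F48F490292C4B; add 1 → 0xAF4F48F490292C4C.
Split into bytes (most-significant first): AF 4F 48 F4 90 29 2C 4C.
Big-endian stores the most-significant byte at the lowest address.
So the memory order matches the most-significant-first order: AF 4F 48 F4 90 29 2C 4C.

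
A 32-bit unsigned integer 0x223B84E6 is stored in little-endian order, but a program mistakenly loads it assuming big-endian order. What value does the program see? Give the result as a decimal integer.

Stored little-endian, the bytes at ascending addresses are E6 84 3B 22.
Read back as big-endian, the last byte is least significant, giving 0xE6843B22.
0xE6843B22 = 3867425570.

3867425570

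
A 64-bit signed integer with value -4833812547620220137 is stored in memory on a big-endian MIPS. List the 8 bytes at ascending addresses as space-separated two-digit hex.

BC EA D9 19 3C 45 53 17

Two's complement of -4833812547620220137 in 64 bits: 4833812547620220137 = 0x431526E6C3BAACE9; invert → 0xBCEAD9193C455316; add 1 → 0xBCEAD9193C455317.
Split into bytes (most-significant first): BC EA D9 19 3C 45 53 17.
In big-endian order the high byte comes first in memory.
So the memory order matches the most-significant-first order: BC EA D9 19 3C 45 53 17.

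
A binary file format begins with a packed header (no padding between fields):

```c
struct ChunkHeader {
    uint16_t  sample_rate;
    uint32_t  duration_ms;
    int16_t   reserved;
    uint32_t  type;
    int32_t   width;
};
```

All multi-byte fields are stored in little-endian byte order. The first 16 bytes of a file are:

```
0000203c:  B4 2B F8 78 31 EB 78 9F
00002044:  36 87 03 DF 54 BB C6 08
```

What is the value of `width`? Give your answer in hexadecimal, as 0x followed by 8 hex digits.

0x08C6BB54

`width` follows `sample_rate` (2 B), `duration_ms` (4 B), `reserved` (2 B), `type` (4 B), so it starts at offset 2 + 4 + 2 + 4 = 12 and occupies 4 bytes.
Bytes at offsets 12..15: 54 BB C6 08.
In little-endian order the low byte comes first in memory.
Reassemble most-significant byte first: 08 C6 BB 54 → 0x08C6BB54.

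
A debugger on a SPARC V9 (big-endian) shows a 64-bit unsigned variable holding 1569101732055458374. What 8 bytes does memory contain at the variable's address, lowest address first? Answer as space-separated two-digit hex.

1569101732055458374 in hexadecimal, padded to 64 bits, is 0x15C691B63B9DA246.
Split into bytes (most-significant first): 15 C6 91 B6 3B 9D A2 46.
In big-endian order the high byte comes first in memory.
So the memory order matches the most-significant-first order: 15 C6 91 B6 3B 9D A2 46.

15 C6 91 B6 3B 9D A2 46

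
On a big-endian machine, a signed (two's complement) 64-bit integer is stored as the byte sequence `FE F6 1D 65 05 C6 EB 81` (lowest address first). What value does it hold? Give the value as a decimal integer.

In big-endian order the high byte comes first in memory.
The bytes are already most-significant first: 0xFEF61D6505C6EB81.
Top bit is set, so as a signed 64-bit value this is 0xFEF61D6505C6EB81 − 2^64 = -74840024079209599.

-74840024079209599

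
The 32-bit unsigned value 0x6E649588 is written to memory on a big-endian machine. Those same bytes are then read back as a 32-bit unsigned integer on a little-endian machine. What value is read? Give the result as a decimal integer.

2291491950

Stored big-endian, the bytes at ascending addresses are 6E 64 95 88.
Read back as little-endian, the first byte is least significant, giving 0x8895646E.
0x8895646E = 2291491950.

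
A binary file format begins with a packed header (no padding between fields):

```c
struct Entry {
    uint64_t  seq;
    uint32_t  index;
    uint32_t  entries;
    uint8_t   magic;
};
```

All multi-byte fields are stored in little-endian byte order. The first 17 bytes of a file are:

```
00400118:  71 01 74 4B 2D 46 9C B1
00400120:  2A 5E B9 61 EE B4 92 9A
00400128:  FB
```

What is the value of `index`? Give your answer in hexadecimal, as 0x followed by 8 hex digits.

`index` follows `seq` (8 bytes), so it starts at byte offset 8 and occupies 4 bytes.
Bytes at offsets 8..11: 2A 5E B9 61.
Little-endian stores the least-significant byte at the lowest address.
Reassemble most-significant byte first: 61 B9 5E 2A → 0x61B95E2A.

0x61B95E2A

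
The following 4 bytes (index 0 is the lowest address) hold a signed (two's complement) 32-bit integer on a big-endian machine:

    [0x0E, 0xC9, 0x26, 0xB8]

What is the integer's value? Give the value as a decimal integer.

Big-endian: lowest address holds the most-significant byte.
The bytes are already most-significant first: 0x0EC926B8.
0x0EC926B8 = 248063672.

248063672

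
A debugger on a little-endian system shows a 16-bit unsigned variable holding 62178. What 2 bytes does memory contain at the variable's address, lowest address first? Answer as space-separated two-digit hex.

62178 in hexadecimal, padded to 16 bits, is 0xF2E2.
Split into bytes (most-significant first): F2 E2.
Little-endian: lowest address holds the least-significant byte.
So at ascending addresses the bytes are E2 F2.

E2 F2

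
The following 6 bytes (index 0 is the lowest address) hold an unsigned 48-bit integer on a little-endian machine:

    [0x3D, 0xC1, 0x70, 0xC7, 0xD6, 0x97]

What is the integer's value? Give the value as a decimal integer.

Little-endian: lowest address holds the least-significant byte.
Reassemble most-significant byte first: 97 D6 C7 70 C1 3D → 0x97D6C770C13D.
0x97D6C770C13D = 166948724851005.

166948724851005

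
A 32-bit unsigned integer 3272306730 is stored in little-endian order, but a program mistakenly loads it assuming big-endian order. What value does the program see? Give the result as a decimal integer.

3272306730 in 32-bit hexadecimal is 0xC30B702A.
Stored little-endian, the bytes at ascending addresses are 2A 70 0B C3.
Read back as big-endian, the last byte is least significant, giving 0x2A700BC3.
0x2A700BC3 = 711986115.

711986115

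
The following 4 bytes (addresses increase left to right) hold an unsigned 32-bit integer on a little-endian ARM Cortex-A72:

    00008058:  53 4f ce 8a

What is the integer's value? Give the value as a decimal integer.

2328776531

In little-endian order the low byte comes first in memory.
Reassemble most-significant byte first: 8A CE 4F 53 → 0x8ACE4F53.
0x8ACE4F53 = 2328776531.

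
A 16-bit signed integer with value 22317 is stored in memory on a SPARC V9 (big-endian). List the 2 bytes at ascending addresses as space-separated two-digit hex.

57 2D

22317 in hexadecimal, padded to 16 bits, is 0x572D.
Split into bytes (most-significant first): 57 2D.
Big-endian stores the most-significant byte at the lowest address.
So the memory order matches the most-significant-first order: 57 2D.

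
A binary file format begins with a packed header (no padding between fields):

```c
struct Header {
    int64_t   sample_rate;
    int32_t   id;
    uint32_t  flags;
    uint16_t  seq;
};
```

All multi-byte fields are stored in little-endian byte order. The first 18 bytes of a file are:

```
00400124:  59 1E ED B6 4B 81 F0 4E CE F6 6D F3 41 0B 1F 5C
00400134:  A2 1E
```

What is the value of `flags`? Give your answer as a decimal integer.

1545538369

`flags` follows `sample_rate` (8 B), `id` (4 B), so it starts at offset 8 + 4 = 12 and occupies 4 bytes.
Bytes at offsets 12..15: 41 0B 1F 5C.
Little-endian: lowest address holds the least-significant byte.
Reassemble most-significant byte first: 5C 1F 0B 41 → 0x5C1F0B41.
0x5C1F0B41 = 1545538369.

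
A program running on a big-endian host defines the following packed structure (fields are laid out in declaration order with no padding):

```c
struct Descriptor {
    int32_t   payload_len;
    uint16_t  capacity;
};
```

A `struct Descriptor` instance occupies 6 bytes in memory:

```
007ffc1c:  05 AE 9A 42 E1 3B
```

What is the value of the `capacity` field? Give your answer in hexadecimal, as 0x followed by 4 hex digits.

`capacity` follows `payload_len` (4 bytes), so it starts at byte offset 4 and occupies 2 bytes.
Bytes at offsets 4..5: E1 3B.
Big-endian stores the most-significant byte at the lowest address.
The bytes are already most-significant first: 0xE13B.

0xE13B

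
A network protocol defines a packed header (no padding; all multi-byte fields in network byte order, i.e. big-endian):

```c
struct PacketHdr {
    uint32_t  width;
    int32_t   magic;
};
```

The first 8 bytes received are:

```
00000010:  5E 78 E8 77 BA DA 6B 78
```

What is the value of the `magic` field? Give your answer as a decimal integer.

`magic` follows `width` (4 bytes), so it starts at byte offset 4 and occupies 4 bytes.
Bytes at offsets 4..7: BA DA 6B 78.
Big-endian stores the most-significant byte at the lowest address.
The bytes are already most-significant first: 0xBADA6B78.
Top bit is set, so as a signed 32-bit value this is 0xBADA6B78 − 2^32 = -1160090760.

-1160090760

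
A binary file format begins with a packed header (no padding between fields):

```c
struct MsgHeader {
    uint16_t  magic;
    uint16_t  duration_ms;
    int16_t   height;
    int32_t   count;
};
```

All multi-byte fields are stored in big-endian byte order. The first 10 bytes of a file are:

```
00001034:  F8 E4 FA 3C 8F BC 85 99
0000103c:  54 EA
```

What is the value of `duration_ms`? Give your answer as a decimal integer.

64060

`duration_ms` follows `magic` (2 bytes), so it starts at byte offset 2 and occupies 2 bytes.
Bytes at offsets 2..3: FA 3C.
Big-endian: lowest address holds the most-significant byte.
The bytes are already most-significant first: 0xFA3C.
0xFA3C = 64060.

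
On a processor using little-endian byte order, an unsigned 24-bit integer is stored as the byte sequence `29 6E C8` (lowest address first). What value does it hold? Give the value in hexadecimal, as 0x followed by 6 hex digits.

Little-endian stores the least-significant byte at the lowest address.
Reassemble most-significant byte first: C8 6E 29 → 0xC86E29.

0xC86E29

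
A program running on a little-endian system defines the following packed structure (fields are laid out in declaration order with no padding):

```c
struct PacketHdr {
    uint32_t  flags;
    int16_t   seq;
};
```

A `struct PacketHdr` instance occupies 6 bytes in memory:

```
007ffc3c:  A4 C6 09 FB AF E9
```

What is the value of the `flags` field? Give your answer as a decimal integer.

`flags` is the first field, at byte offset 0, occupying 4 bytes.
Bytes at offsets 0..3: A4 C6 09 FB.
Little-endian stores the least-significant byte at the lowest address.
Reassemble most-significant byte first: FB 09 C6 A4 → 0xFB09C6A4.
0xFB09C6A4 = 4211721892.

4211721892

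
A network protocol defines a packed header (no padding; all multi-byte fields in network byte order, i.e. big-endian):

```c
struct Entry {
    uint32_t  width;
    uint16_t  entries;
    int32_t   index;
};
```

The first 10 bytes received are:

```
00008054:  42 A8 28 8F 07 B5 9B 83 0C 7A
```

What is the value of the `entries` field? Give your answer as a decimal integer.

1973

`entries` follows `width` (4 bytes), so it starts at byte offset 4 and occupies 2 bytes.
Bytes at offsets 4..5: 07 B5.
In big-endian order the high byte comes first in memory.
The bytes are already most-significant first: 0x07B5.
0x07B5 = 1973.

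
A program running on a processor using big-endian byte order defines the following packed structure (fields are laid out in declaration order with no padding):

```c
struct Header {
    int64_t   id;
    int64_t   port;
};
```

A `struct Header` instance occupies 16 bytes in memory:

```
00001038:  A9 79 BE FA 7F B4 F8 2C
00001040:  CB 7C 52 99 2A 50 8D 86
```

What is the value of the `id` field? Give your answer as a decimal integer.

`id` is the first field, at byte offset 0, occupying 8 bytes.
Bytes at offsets 0..7: A9 79 BE FA 7F B4 F8 2C.
Big-endian: lowest address holds the most-significant byte.
The bytes are already most-significant first: 0xA979BEFA7FB4F82C.
Top bit is set, so as a signed 64-bit value this is 0xA979BEFA7FB4F82C − 2^64 = -6234742226024073172.

-6234742226024073172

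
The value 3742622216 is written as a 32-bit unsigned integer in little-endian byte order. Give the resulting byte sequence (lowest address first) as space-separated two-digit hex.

08 E2 13 DF

3742622216 in hexadecimal, padded to 32 bits, is 0xDF13E208.
Split into bytes (most-significant first): DF 13 E2 08.
Little-endian: lowest address holds the least-significant byte.
So at ascending addresses the bytes are 08 E2 13 DF.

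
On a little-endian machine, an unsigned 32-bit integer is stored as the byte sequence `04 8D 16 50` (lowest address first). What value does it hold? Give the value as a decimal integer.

Little-endian: lowest address holds the least-significant byte.
Reassemble most-significant byte first: 50 16 8D 04 → 0x50168D04.
0x50168D04 = 1343655172.

1343655172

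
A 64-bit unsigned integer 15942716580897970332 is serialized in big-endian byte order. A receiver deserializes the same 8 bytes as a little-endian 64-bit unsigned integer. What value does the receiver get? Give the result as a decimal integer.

15942716580897970332 in 64-bit hexadecimal is 0xDD3FE8431F27589C.
Stored big-endian, the bytes at ascending addresses are DD 3F E8 43 1F 27 58 9C.
Read back as little-endian, the first byte is least significant, giving 0x9C58271F43E83FDD.
0x9C58271F43E83FDD = 11265797483104059357.

11265797483104059357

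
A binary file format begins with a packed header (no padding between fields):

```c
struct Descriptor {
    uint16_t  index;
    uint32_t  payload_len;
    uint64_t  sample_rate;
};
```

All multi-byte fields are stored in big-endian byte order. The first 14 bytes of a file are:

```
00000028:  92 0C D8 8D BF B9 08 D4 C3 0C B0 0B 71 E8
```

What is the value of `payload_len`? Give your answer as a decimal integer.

`payload_len` follows `index` (2 bytes), so it starts at byte offset 2 and occupies 4 bytes.
Bytes at offsets 2..5: D8 8D BF B9.
In big-endian order the high byte comes first in memory.
The bytes are already most-significant first: 0xD88DBFB9.
0xD88DBFB9 = 3633168313.

3633168313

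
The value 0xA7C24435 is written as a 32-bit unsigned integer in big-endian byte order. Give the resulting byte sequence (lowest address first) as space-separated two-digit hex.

A7 C2 44 35

Split into bytes (most-significant first): A7 C2 44 35.
Big-endian: lowest address holds the most-significant byte.
So the memory order matches the most-significant-first order: A7 C2 44 35.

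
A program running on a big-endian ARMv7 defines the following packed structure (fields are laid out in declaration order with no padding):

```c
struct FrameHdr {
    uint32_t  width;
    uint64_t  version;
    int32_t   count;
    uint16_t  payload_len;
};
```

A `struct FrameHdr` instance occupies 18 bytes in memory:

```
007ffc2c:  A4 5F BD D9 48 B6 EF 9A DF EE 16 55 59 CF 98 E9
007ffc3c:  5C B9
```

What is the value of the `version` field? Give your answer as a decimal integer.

`version` follows `width` (4 bytes), so it starts at byte offset 4 and occupies 8 bytes.
Bytes at offsets 4..11: 48 B6 EF 9A DF EE 16 55.
In big-endian order the high byte comes first in memory.
The bytes are already most-significant first: 0x48B6EF9ADFEE1655.
0x48B6EF9ADFEE1655 = 5239638664953075285.

5239638664953075285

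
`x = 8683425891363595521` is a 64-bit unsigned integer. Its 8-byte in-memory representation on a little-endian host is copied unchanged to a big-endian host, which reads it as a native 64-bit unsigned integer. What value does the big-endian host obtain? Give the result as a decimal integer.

8683425891363595521 in 64-bit hexadecimal is 0x7881B9D768282501.
Stored little-endian, the bytes at ascending addresses are 01 25 28 68 D7 B9 81 78.
Read back as big-endian, the last byte is least significant, giving 0x01252868D7B98178.
0x01252868D7B98178 = 82516598937190776.

82516598937190776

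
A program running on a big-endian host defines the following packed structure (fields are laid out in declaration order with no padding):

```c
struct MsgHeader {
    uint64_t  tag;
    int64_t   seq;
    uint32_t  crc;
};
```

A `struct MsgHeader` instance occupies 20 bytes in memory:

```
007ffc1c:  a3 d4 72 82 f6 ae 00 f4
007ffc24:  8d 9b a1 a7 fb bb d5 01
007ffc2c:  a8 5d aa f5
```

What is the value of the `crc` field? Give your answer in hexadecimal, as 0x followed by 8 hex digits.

`crc` follows `tag` (8 B), `seq` (8 B), so it starts at offset 8 + 8 = 16 and occupies 4 bytes.
Bytes at offsets 16..19: A8 5D AA F5.
Big-endian stores the most-significant byte at the lowest address.
The bytes are already most-significant first: 0xA85DAAF5.

0xA85DAAF5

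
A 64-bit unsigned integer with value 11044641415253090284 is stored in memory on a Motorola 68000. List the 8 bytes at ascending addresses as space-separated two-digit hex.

99 46 72 D9 A3 BA 5F EC

11044641415253090284 in hexadecimal, padded to 64 bits, is 0x994672D9A3BA5FEC.
Split into bytes (most-significant first): 99 46 72 D9 A3 BA 5F EC.
Big-endian stores the most-significant byte at the lowest address.
So the memory order matches the most-significant-first order: 99 46 72 D9 A3 BA 5F EC.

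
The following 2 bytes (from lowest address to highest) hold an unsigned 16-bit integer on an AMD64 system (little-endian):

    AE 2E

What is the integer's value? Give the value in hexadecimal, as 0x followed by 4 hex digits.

0x2EAE

In little-endian order the low byte comes first in memory.
Reassemble most-significant byte first: 2E AE → 0x2EAE.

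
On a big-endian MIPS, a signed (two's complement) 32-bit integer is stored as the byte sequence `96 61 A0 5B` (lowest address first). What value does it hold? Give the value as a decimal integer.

-1771986853

Big-endian stores the most-significant byte at the lowest address.
The bytes are already most-significant first: 0x9661A05B.
Top bit is set, so as a signed 32-bit value this is 0x9661A05B − 2^32 = -1771986853.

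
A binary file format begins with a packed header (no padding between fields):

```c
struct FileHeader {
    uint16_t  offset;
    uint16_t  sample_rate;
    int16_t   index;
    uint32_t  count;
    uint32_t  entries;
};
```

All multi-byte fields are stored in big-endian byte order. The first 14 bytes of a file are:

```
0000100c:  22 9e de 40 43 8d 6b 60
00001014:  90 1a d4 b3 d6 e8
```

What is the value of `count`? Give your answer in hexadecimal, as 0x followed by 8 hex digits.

0x6B60901A

`count` follows `offset` (2 B), `sample_rate` (2 B), `index` (2 B), so it starts at offset 2 + 2 + 2 = 6 and occupies 4 bytes.
Bytes at offsets 6..9: 6B 60 90 1A.
Big-endian stores the most-significant byte at the lowest address.
The bytes are already most-significant first: 0x6B60901A.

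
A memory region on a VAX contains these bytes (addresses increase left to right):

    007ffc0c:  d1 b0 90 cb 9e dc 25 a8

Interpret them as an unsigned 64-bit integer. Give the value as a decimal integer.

Little-endian: lowest address holds the least-significant byte.
Reassemble most-significant byte first: A8 25 DC 9E CB 90 B0 D1 → 0xA825DC9ECB90B0D1.
0xA825DC9ECB90B0D1 = 12116332947088388305.

12116332947088388305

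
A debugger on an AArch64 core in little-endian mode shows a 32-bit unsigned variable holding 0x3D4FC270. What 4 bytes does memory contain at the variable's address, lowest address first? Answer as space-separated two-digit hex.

Split into bytes (most-significant first): 3D 4F C2 70.
In little-endian order the low byte comes first in memory.
So at ascending addresses the bytes are 70 C2 4F 3D.

70 C2 4F 3D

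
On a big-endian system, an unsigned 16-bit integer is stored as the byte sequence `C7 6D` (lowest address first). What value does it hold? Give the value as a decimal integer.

51053

Big-endian stores the most-significant byte at the lowest address.
The bytes are already most-significant first: 0xC76D.
0xC76D = 51053.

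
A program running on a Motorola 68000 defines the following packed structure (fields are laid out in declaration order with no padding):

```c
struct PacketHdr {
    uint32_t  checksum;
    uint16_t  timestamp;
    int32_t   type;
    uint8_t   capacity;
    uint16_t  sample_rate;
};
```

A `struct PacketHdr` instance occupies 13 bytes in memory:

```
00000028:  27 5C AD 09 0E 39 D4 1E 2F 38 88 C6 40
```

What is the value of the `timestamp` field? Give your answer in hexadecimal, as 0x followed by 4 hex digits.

`timestamp` follows `checksum` (4 bytes), so it starts at byte offset 4 and occupies 2 bytes.
Bytes at offsets 4..5: 0E 39.
Big-endian stores the most-significant byte at the lowest address.
The bytes are already most-significant first: 0x0E39.

0x0E39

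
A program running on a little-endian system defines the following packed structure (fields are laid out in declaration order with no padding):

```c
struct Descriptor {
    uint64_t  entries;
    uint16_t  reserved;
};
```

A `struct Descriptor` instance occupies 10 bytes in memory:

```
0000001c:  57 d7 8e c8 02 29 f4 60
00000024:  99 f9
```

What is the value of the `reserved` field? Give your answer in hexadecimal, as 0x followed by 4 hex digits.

0xF999

`reserved` follows `entries` (8 bytes), so it starts at byte offset 8 and occupies 2 bytes.
Bytes at offsets 8..9: 99 F9.
Little-endian: lowest address holds the least-significant byte.
Reassemble most-significant byte first: F9 99 → 0xF999.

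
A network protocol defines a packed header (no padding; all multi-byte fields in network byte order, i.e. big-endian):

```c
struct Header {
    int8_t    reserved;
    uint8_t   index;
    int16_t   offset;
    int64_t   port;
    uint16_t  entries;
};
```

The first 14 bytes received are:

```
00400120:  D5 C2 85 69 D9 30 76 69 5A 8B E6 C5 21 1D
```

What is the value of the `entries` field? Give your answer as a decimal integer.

`entries` follows `reserved` (1 B), `index` (1 B), `offset` (2 B), `port` (8 B), so it starts at offset 1 + 1 + 2 + 8 = 12 and occupies 2 bytes.
Bytes at offsets 12..13: 21 1D.
Big-endian stores the most-significant byte at the lowest address.
The bytes are already most-significant first: 0x211D.
0x211D = 8477.

8477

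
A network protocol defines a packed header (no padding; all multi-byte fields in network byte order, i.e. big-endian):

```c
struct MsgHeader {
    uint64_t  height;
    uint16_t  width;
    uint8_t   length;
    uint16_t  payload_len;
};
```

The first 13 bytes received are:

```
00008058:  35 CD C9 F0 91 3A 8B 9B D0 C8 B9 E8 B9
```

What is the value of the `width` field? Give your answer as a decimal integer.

`width` follows `height` (8 bytes), so it starts at byte offset 8 and occupies 2 bytes.
Bytes at offsets 8..9: D0 C8.
In big-endian order the high byte comes first in memory.
The bytes are already most-significant first: 0xD0C8.
0xD0C8 = 53448.

53448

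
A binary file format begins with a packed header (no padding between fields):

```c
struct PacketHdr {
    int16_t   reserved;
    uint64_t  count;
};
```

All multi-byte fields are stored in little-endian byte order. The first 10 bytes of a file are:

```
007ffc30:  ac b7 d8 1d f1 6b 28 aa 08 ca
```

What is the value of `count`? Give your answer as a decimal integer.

14558072886061506008

`count` follows `reserved` (2 bytes), so it starts at byte offset 2 and occupies 8 bytes.
Bytes at offsets 2..9: D8 1D F1 6B 28 AA 08 CA.
Little-endian: lowest address holds the least-significant byte.
Reassemble most-significant byte first: CA 08 AA 28 6B F1 1D D8 → 0xCA08AA286BF11DD8.
0xCA08AA286BF11DD8 = 14558072886061506008.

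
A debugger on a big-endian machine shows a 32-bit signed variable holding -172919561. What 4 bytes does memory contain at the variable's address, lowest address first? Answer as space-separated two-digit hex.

F5 B1 74 F7

Two's complement of -172919561 in 32 bits: 172919561 = 0x0A4E8B09; invert → 0xF5B174F6; add 1 → 0xF5B174F7.
Split into bytes (most-significant first): F5 B1 74 F7.
Big-endian stores the most-significant byte at the lowest address.
So the memory order matches the most-significant-first order: F5 B1 74 F7.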